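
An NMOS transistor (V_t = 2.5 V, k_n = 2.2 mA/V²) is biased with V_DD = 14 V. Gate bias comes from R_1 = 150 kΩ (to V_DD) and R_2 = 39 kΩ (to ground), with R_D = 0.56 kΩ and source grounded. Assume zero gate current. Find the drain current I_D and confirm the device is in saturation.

I_D ≈ 0.17 mA

V_G = V_DD·R_2/(R_1+R_2) = 14×39/189 = 2.89 V. With the source grounded, V_GS = V_G = 2.89 V.
Assume saturation: I_D = (k_n/2)(V_GS − V_t)² = (2.2/2)×(2.89 − 2.5)² = 1.1×0.389² = 0.166 mA.
V_DS = V_DD − I_D·R_D = 14 − 0.166×0.56 = 13.9 V.
Saturation requires V_DS ≥ V_GS − V_t = 0.389 V; 13.9 ≥ 0.389 ✓.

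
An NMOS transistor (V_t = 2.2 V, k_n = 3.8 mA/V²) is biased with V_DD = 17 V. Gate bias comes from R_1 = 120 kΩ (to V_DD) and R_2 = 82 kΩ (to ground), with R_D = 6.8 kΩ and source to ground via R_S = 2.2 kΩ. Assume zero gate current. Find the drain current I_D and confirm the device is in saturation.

I_D ≈ 1.7 mA

V_G = V_DD·R_2/(R_1+R_2) = 17×82/202 = 6.9 V.
Assume saturation: I_D = (k_n/2)(V_GS − V_t)² with V_GS = V_G − I_D·R_S = 6.9 − 2.2·I_D.
Substituting gives 9.2·I_D² − 40.3·I_D + 42 = 0, with roots I_D = 1.71 or 2.68 mA.
The root I_D = 2.68 mA gives V_GS = 1.01 V ≤ V_t, so take I_D = 1.71 mA.
Then V_GS = 3.15 V and V_DS = V_DD − I_D(R_D+R_S) = 17 − 1.71×9 = 1.65 V.
Saturation requires V_DS ≥ V_GS − V_t = 0.948 V; 1.65 ≥ 0.948 ✓.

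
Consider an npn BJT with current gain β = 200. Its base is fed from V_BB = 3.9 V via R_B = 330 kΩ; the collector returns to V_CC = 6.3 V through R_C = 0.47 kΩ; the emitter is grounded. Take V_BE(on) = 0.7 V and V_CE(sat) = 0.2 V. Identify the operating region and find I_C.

Assume active. Base-emitter loop: I_B = (V_BB − V_BE)/R_B = (3.9 − 0.7)/330 = 0.0097 mA.
I_C = β·I_B = 200×0.0097 = 1.94 mA.
V_CE = V_CC − I_C·R_C = 6.3 − 1.94×0.47 = 5.39 V > V_CE(sat), so the active-region assumption holds.

active; I_C ≈ 1.9 mA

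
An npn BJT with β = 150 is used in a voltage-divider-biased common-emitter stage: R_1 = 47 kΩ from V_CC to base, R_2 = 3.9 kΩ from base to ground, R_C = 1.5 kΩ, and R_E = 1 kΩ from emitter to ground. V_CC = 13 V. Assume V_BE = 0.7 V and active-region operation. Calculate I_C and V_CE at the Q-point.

Thevenize the base divider: V_Th = V_CC·R_2/(R_1+R_2) = 13×3.9/50.9 = 0.996 V, R_Th = R_1‖R_2 = 3.6 kΩ.
Base-emitter loop: V_Th = I_B·R_Th + V_BE + (β+1)I_B·R_E, so I_B = (0.996 − 0.7) / (3.6 + 151×1) = 0.00192 mA.
I_C = β·I_B = 150×0.00192 = 0.287 mA, and I_E = (β+1)I_B = 0.289 mA.
V_CE = V_CC − I_C·R_C − I_E·R_E = 13 − 0.287×1.5 − 0.289×1 = 12.3 V.
V_CE = 12.3 V > 0.2 V confirms active-region operation.

I_C ≈ 0.29 mA, V_CE ≈ 12 V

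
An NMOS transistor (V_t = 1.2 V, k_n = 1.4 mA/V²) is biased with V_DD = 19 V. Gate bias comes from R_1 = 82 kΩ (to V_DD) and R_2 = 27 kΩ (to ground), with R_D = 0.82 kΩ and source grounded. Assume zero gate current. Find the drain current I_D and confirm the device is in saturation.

V_G = V_DD·R_2/(R_1+R_2) = 19×27/109 = 4.71 V. With the source grounded, V_GS = V_G = 4.71 V.
Assume saturation: I_D = (k_n/2)(V_GS − V_t)² = (1.4/2)×(4.71 − 1.2)² = 0.7×3.51² = 8.61 mA.
V_DS = V_DD − I_D·R_D = 19 − 8.61×0.82 = 11.9 V.
Saturation requires V_DS ≥ V_GS − V_t = 3.51 V; 11.9 ≥ 3.51 ✓.

I_D ≈ 8.6 mA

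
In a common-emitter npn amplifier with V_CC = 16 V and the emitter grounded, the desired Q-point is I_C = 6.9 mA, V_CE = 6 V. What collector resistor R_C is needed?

R_C ≈ 1.4 kΩ

Collector loop: V_CC = I_C·R_C + V_CE.
R_C = (V_CC − V_CE)/I_C = (16 − 6)/6.9 = 1.45 kΩ.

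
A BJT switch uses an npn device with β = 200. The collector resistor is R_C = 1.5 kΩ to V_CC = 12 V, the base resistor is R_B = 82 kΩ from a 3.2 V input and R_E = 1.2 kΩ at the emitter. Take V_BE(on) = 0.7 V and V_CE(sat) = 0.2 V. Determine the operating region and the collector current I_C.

active; I_C ≈ 1.5 mA

Assume active. Base-emitter loop: I_B = (V_BB − V_BE)/(R_B + (β+1)R_E) = (3.2 − 0.7)/(82 + 201×1.2) = 0.00774 mA.
I_C = β·I_B = 200×0.00774 = 1.55 mA.
V_CE = V_CC − I_C·R_C − I_E·R_E = 12 − 1.55×1.5 − 1.55×1.2 = 7.81 V > V_CE(sat), so the active-region assumption holds.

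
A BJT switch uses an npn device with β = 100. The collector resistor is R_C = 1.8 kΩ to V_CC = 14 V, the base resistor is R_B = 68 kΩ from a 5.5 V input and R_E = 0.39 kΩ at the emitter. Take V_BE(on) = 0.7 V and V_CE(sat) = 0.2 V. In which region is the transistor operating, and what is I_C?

active; I_C ≈ 4.5 mA

Assume active. Base-emitter loop: I_B = (V_BB − V_BE)/(R_B + (β+1)R_E) = (5.5 − 0.7)/(68 + 101×0.39) = 0.0447 mA.
I_C = β·I_B = 100×0.0447 = 4.47 mA.
V_CE = V_CC − I_C·R_C − I_E·R_E = 14 − 4.47×1.8 − 4.51×0.39 = 4.19 V > V_CE(sat), so the active-region assumption holds.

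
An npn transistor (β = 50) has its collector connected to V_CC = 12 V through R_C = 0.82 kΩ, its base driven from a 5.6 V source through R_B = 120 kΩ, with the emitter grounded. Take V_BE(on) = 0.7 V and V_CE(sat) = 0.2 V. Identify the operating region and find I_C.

Assume active. Base-emitter loop: I_B = (V_BB − V_BE)/R_B = (5.6 − 0.7)/120 = 0.0408 mA.
I_C = β·I_B = 50×0.0408 = 2.04 mA.
V_CE = V_CC − I_C·R_C = 12 − 2.04×0.82 = 10.3 V > V_CE(sat), so the active-region assumption holds.

active; I_C ≈ 2 mA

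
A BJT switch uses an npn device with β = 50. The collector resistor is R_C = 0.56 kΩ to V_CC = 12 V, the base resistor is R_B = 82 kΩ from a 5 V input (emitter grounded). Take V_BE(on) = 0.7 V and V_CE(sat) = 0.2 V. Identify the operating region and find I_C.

active; I_C ≈ 2.6 mA

Assume active. Base-emitter loop: I_B = (V_BB − V_BE)/R_B = (5 − 0.7)/82 = 0.0524 mA.
I_C = β·I_B = 50×0.0524 = 2.62 mA.
V_CE = V_CC − I_C·R_C = 12 − 2.62×0.56 = 10.5 V > V_CE(sat), so the active-region assumption holds.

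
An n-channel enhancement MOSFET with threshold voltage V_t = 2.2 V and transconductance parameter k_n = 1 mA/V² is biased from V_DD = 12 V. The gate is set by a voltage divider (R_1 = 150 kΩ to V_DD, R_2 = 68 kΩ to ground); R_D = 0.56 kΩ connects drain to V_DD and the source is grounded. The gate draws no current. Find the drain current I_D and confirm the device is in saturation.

V_G = V_DD·R_2/(R_1+R_2) = 12×68/218 = 3.74 V. With the source grounded, V_GS = V_G = 3.74 V.
Assume saturation: I_D = (k_n/2)(V_GS − V_t)² = (1/2)×(3.74 − 2.2)² = 0.5×1.54² = 1.19 mA.
V_DS = V_DD − I_D·R_D = 12 − 1.19×0.56 = 11.3 V.
Saturation requires V_DS ≥ V_GS − V_t = 1.54 V; 11.3 ≥ 1.54 ✓.

I_D ≈ 1.2 mA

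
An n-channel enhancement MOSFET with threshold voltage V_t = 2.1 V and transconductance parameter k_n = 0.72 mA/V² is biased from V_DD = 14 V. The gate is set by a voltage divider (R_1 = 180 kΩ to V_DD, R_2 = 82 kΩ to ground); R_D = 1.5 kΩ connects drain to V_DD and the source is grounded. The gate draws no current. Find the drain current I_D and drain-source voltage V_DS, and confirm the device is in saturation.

I_D ≈ 1.9 mA, V_DS ≈ 11 V

V_G = V_DD·R_2/(R_1+R_2) = 14×82/262 = 4.38 V. With the source grounded, V_GS = V_G = 4.38 V.
Assume saturation: I_D = (k_n/2)(V_GS − V_t)² = (0.72/2)×(4.38 − 2.1)² = 0.36×2.28² = 1.87 mA.
V_DS = V_DD − I_D·R_D = 14 − 1.87×1.5 = 11.2 V.
Saturation requires V_DS ≥ V_GS − V_t = 2.28 V; 11.2 ≥ 2.28 ✓.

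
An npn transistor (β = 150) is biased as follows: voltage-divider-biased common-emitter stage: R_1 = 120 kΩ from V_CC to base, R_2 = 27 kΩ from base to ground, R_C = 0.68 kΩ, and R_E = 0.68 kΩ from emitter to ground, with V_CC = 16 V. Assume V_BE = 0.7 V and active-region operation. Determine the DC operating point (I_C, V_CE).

Thevenize the base divider: V_Th = V_CC·R_2/(R_1+R_2) = 16×27/147 = 2.94 V, R_Th = R_1‖R_2 = 22 kΩ.
Base-emitter loop: V_Th = I_B·R_Th + V_BE + (β+1)I_B·R_E, so I_B = (2.94 − 0.7) / (22 + 151×0.68) = 0.018 mA.
I_C = β·I_B = 150×0.018 = 2.69 mA, and I_E = (β+1)I_B = 2.71 mA.
V_CE = V_CC − I_C·R_C − I_E·R_E = 16 − 2.69×0.68 − 2.71×0.68 = 12.3 V.
V_CE = 12.3 V > 0.2 V confirms active-region operation.

I_C ≈ 2.7 mA, V_CE ≈ 12 V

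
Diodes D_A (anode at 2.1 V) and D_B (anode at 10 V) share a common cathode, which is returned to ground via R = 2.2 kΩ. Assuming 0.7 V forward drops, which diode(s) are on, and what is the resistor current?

Only D_B conducts; I_R ≈ 4.2 mA

Assume both conduct. Then node N would need to be at both 2.1−0.7 = 1.4 V and 10−0.7 = 9.3 V, which is impossible.
Assume only D_B conducts: V_N = 10 − 0.7 = 9.3 V, so I_R = 9.3/2.2 = 4.23 mA.
Check D_A: its anode-to-cathode voltage is 2.1 − 9.3 = -7.2 V < 0.7 V, so it is off. The assumption is consistent.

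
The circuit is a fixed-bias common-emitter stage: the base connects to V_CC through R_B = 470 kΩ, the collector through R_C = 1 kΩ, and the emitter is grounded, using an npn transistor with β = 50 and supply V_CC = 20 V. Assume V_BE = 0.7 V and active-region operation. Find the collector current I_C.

I_C ≈ 2.1 mA

Base loop: V_CC = I_B·R_B + V_BE, so I_B = (20 − 0.7)/470 kΩ = 0.0411 mA.
In the active region I_C = β·I_B = 50 × 0.0411 = 2.05 mA.
Collector loop: V_CE = V_CC − I_C·R_C = 20 − 2.05×1 = 17.9 V.
Since V_CE = 17.9 V > V_CE(sat) ≈ 0.2 V, the transistor is in the active region as assumed.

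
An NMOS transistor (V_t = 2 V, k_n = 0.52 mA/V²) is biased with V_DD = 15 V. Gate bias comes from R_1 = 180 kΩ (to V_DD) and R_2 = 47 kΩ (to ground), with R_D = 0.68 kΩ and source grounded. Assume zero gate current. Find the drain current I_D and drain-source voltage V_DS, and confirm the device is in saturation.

I_D ≈ 0.32 mA, V_DS ≈ 15 V

V_G = V_DD·R_2/(R_1+R_2) = 15×47/227 = 3.11 V. With the source grounded, V_GS = V_G = 3.11 V.
Assume saturation: I_D = (k_n/2)(V_GS − V_t)² = (0.52/2)×(3.11 − 2)² = 0.26×1.11² = 0.318 mA.
V_DS = V_DD − I_D·R_D = 15 − 0.318×0.68 = 14.8 V.
Saturation requires V_DS ≥ V_GS − V_t = 1.11 V; 14.8 ≥ 1.11 ✓.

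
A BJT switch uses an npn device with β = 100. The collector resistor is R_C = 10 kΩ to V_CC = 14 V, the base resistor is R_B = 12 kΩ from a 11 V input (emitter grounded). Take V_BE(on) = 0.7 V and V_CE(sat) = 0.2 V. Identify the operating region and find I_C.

saturation; I_C ≈ 1.4 mA

Assume active: I_B = (11 − 0.7)/12 = 0.858 mA, giving I_C = β·I_B = 85.8 mA.
But then V_CE = 14 − 85.8×10 = -844 V < V_CE(sat) = 0.2 V — impossible in the active region.
So the transistor is saturated. With V_CE = 0.2 V, I_C = (V_CC − 0.2)/R_C = 13.8/10 = 1.38 mA.
Check: β·I_B = 85.8 mA > I_C = 1.38 mA, confirming saturation.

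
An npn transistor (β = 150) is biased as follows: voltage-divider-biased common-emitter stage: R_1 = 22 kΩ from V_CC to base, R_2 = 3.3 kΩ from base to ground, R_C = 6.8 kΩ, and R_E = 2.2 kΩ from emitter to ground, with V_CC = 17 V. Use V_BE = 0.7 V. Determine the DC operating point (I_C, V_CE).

I_C ≈ 0.68 mA, V_CE ≈ 11 V

Thevenize the base divider: V_Th = V_CC·R_2/(R_1+R_2) = 17×3.3/25.3 = 2.22 V, R_Th = R_1‖R_2 = 2.87 kΩ.
Base-emitter loop: V_Th = I_B·R_Th + V_BE + (β+1)I_B·R_E, so I_B = (2.22 − 0.7) / (2.87 + 151×2.2) = 0.00453 mA.
I_C = β·I_B = 150×0.00453 = 0.679 mA, and I_E = (β+1)I_B = 0.684 mA.
V_CE = V_CC − I_C·R_C − I_E·R_E = 17 − 0.679×6.8 − 0.684×2.2 = 10.9 V.
V_CE = 10.9 V > 0.2 V confirms active-region operation.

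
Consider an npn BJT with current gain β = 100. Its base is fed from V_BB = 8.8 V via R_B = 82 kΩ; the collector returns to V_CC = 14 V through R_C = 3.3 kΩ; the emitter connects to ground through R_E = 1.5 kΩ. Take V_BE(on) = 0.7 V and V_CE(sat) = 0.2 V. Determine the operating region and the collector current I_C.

Assume active: I_B = (8.8 − 0.7)/(82 + 101×1.5) = 0.0347 mA, I_C = β·I_B = 3.47 mA.
Then V_CE = 14 − 3.47×3.3 − 3.5×1.5 = -2.7 V < 0.2 V — the active assumption fails.
Re-solve with V_CE = 0.2 V. KCL at the emitter: V_E/R_E = (V_BB−0.7−V_E)/R_B + (V_CC−0.2−V_E)/R_C, giving V_E = 4.36 V.
I_C = (V_CC − 0.2 − V_E)/R_C = (13.8 − 4.36)/3.3 = 2.86 mA.
Check: I_B = (8.1 − 4.36)/82 = 0.0456 mA, and β·I_B = 4.56 mA > I_C, confirming saturation.

saturation; I_C ≈ 2.9 mA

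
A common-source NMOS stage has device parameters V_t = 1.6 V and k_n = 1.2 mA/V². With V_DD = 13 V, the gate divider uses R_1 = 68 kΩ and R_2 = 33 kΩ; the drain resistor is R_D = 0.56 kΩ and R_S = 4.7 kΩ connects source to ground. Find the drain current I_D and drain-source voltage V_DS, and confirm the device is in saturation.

I_D ≈ 0.39 mA, V_DS ≈ 11 V

V_G = V_DD·R_2/(R_1+R_2) = 13×33/101 = 4.25 V.
Assume saturation: I_D = (k_n/2)(V_GS − V_t)² with V_GS = V_G − I_D·R_S = 4.25 − 4.7·I_D.
Substituting gives 13.3·I_D² − 15.9·I_D + 4.21 = 0, with roots I_D = 0.391 or 0.811 mA.
The root I_D = 0.811 mA gives V_GS = 0.438 V ≤ V_t, so take I_D = 0.391 mA.
Then V_GS = 2.41 V and V_DS = V_DD − I_D(R_D+R_S) = 13 − 0.391×5.26 = 10.9 V.
Saturation requires V_DS ≥ V_GS − V_t = 0.808 V; 10.9 ≥ 0.808 ✓.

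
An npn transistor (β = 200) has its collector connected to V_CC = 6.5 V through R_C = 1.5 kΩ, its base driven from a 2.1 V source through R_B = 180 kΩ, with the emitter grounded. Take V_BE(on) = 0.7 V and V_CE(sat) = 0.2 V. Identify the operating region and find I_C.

active; I_C ≈ 1.6 mA

Assume active. Base-emitter loop: I_B = (V_BB − V_BE)/R_B = (2.1 − 0.7)/180 = 0.00778 mA.
I_C = β·I_B = 200×0.00778 = 1.56 mA.
V_CE = V_CC − I_C·R_C = 6.5 − 1.56×1.5 = 4.17 V > V_CE(sat), so the active-region assumption holds.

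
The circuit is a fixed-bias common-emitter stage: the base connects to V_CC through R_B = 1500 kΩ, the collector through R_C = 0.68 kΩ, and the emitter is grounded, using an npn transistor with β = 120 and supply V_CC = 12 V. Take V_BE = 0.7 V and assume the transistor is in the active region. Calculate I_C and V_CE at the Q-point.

Base loop: V_CC = I_B·R_B + V_BE, so I_B = (12 − 0.7)/1500 kΩ = 0.00753 mA.
In the active region I_C = β·I_B = 120 × 0.00753 = 0.904 mA.
Collector loop: V_CE = V_CC − I_C·R_C = 12 − 0.904×0.68 = 11.4 V.
Since V_CE = 11.4 V > V_CE(sat) ≈ 0.2 V, the transistor is in the active region as assumed.

I_C ≈ 0.9 mA, V_CE ≈ 11 V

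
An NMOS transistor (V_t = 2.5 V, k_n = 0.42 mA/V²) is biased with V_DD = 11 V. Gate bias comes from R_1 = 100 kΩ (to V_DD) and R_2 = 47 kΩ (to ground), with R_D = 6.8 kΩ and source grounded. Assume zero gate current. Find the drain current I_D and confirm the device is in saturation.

I_D ≈ 0.22 mA

V_G = V_DD·R_2/(R_1+R_2) = 11×47/147 = 3.52 V. With the source grounded, V_GS = V_G = 3.52 V.
Assume saturation: I_D = (k_n/2)(V_GS − V_t)² = (0.42/2)×(3.52 − 2.5)² = 0.21×1.02² = 0.217 mA.
V_DS = V_DD − I_D·R_D = 11 − 0.217×6.8 = 9.52 V.
Saturation requires V_DS ≥ V_GS − V_t = 1.02 V; 9.52 ≥ 1.02 ✓.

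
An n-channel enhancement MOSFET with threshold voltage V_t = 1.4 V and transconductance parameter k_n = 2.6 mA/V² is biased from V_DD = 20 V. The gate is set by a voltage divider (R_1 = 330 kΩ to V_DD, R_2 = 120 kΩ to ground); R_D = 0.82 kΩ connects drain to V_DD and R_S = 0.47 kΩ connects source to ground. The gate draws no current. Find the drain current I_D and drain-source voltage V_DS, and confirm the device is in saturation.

I_D ≈ 4.4 mA, V_DS ≈ 14 V

V_G = V_DD·R_2/(R_1+R_2) = 20×120/450 = 5.33 V.
Assume saturation: I_D = (k_n/2)(V_GS − V_t)² with V_GS = V_G − I_D·R_S = 5.33 − 0.47·I_D.
Substituting gives 0.287·I_D² − 5.81·I_D + 20.1 = 0, with roots I_D = 4.44 or 15.8 mA.
The root I_D = 15.8 mA gives V_GS = -2.08 V ≤ V_t, so take I_D = 4.44 mA.
Then V_GS = 3.25 V and V_DS = V_DD − I_D(R_D+R_S) = 20 − 4.44×1.29 = 14.3 V.
Saturation requires V_DS ≥ V_GS − V_t = 1.85 V; 14.3 ≥ 1.85 ✓.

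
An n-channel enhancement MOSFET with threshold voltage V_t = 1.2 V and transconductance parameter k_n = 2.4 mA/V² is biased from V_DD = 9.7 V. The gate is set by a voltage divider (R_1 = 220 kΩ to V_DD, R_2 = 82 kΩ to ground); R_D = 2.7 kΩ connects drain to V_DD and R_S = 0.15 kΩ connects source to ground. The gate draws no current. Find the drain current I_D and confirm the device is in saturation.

V_G = V_DD·R_2/(R_1+R_2) = 9.7×82/302 = 2.63 V.
Assume saturation: I_D = (k_n/2)(V_GS − V_t)² with V_GS = V_G − I_D·R_S = 2.63 − 0.15·I_D.
Substituting gives 0.027·I_D² − 1.52·I_D + 2.47 = 0, with roots I_D = 1.68 or 54.5 mA.
The root I_D = 54.5 mA gives V_GS = -5.54 V ≤ V_t, so take I_D = 1.68 mA.
Then V_GS = 2.38 V and V_DS = V_DD − I_D(R_D+R_S) = 9.7 − 1.68×2.85 = 4.92 V.
Saturation requires V_DS ≥ V_GS − V_t = 1.18 V; 4.92 ≥ 1.18 ✓.

I_D ≈ 1.7 mA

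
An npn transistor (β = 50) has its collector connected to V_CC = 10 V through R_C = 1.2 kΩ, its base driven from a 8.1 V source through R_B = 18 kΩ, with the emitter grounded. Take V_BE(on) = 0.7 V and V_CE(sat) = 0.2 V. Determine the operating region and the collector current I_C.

saturation; I_C ≈ 8.2 mA

Assume active: I_B = (8.1 − 0.7)/18 = 0.411 mA, giving I_C = β·I_B = 20.6 mA.
But then V_CE = 10 − 20.6×1.2 = -14.7 V < V_CE(sat) = 0.2 V — impossible in the active region.
So the transistor is saturated. With V_CE = 0.2 V, I_C = (V_CC − 0.2)/R_C = 9.8/1.2 = 8.17 mA.
Check: β·I_B = 20.6 mA > I_C = 8.17 mA, confirming saturation.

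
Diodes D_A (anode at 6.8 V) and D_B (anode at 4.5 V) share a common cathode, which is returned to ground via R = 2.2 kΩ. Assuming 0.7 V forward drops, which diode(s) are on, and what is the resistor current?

Only D_A conducts; I_R ≈ 2.8 mA

Assume both conduct. Then node N would need to be at both 6.8−0.7 = 6.1 V and 4.5−0.7 = 3.8 V, which is impossible.
Assume only D_A conducts: V_N = 6.8 − 0.7 = 6.1 V, so I_R = 6.1/2.2 = 2.77 mA.
Check D_B: its anode-to-cathode voltage is 4.5 − 6.1 = -1.6 V < 0.7 V, so it is off. The assumption is consistent.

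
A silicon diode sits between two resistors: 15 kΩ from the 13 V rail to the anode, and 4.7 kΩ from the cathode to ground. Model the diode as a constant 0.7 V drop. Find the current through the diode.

I ≈ 0.62 mA

The two resistors are in series with the diode, so KVL gives 13 = I·15 + 0.7 + I·4.7.
I = (13 − 0.7) / (15 + 4.7) kΩ = 12.3 / 19.7 = 0.624 mA.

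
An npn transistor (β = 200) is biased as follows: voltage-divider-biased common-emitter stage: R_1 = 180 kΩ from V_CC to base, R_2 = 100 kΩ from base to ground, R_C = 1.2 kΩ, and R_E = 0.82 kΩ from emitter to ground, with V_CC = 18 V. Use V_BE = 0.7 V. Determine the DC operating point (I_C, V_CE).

I_C ≈ 5 mA, V_CE ≈ 7.9 V

Thevenize the base divider: V_Th = V_CC·R_2/(R_1+R_2) = 18×100/280 = 6.43 V, R_Th = R_1‖R_2 = 64.3 kΩ.
Base-emitter loop: V_Th = I_B·R_Th + V_BE + (β+1)I_B·R_E, so I_B = (6.43 − 0.7) / (64.3 + 201×0.82) = 0.025 mA.
I_C = β·I_B = 200×0.025 = 5 mA, and I_E = (β+1)I_B = 5.03 mA.
V_CE = V_CC − I_C·R_C − I_E·R_E = 18 − 5×1.2 − 5.03×0.82 = 7.88 V.
V_CE = 7.88 V > 0.2 V confirms active-region operation.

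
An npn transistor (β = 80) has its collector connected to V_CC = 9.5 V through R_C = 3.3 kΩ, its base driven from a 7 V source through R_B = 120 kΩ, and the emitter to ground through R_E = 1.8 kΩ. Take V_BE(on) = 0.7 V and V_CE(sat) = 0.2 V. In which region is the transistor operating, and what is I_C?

saturation; I_C ≈ 1.8 mA

Assume active: I_B = (7 − 0.7)/(120 + 81×1.8) = 0.0237 mA, I_C = β·I_B = 1.9 mA.
Then V_CE = 9.5 − 1.9×3.3 − 1.92×1.8 = -0.213 V < 0.2 V — the active assumption fails.
Re-solve with V_CE = 0.2 V. KCL at the emitter: V_E/R_E = (V_BB−0.7−V_E)/R_B + (V_CC−0.2−V_E)/R_C, giving V_E = 3.31 V.
I_C = (V_CC − 0.2 − V_E)/R_C = (9.3 − 3.31)/3.3 = 1.81 mA.
Check: I_B = (6.3 − 3.31)/120 = 0.0249 mA, and β·I_B = 1.99 mA > I_C, confirming saturation.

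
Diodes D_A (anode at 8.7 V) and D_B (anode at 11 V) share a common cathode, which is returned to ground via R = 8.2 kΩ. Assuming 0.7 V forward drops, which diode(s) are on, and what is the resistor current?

Assume both conduct. Then node N would need to be at both 8.7−0.7 = 8 V and 11−0.7 = 10.3 V, which is impossible.
Assume only D_B conducts: V_N = 11 − 0.7 = 10.3 V, so I_R = 10.3/8.2 = 1.26 mA.
Check D_A: its anode-to-cathode voltage is 8.7 − 10.3 = -1.6 V < 0.7 V, so it is off. The assumption is consistent.

Only D_B conducts; I_R ≈ 1.3 mA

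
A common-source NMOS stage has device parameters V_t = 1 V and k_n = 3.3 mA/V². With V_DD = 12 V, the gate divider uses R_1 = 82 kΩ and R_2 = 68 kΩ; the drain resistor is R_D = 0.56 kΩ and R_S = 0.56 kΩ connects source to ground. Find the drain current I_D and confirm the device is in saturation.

V_G = V_DD·R_2/(R_1+R_2) = 12×68/150 = 5.44 V.
Assume saturation: I_D = (k_n/2)(V_GS − V_t)² with V_GS = V_G − I_D·R_S = 5.44 − 0.56·I_D.
Substituting gives 0.517·I_D² − 9.21·I_D + 32.5 = 0, with roots I_D = 4.86 or 12.9 mA.
The root I_D = 12.9 mA gives V_GS = -1.8 V ≤ V_t, so take I_D = 4.86 mA.
Then V_GS = 2.72 V and V_DS = V_DD − I_D(R_D+R_S) = 12 − 4.86×1.12 = 6.55 V.
Saturation requires V_DS ≥ V_GS − V_t = 1.72 V; 6.55 ≥ 1.72 ✓.

I_D ≈ 4.9 mA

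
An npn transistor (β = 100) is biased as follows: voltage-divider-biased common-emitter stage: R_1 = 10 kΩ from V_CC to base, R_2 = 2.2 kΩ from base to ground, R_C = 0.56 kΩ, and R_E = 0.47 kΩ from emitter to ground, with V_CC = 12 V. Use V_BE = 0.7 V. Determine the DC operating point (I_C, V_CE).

I_C ≈ 3 mA, V_CE ≈ 8.9 V

Thevenize the base divider: V_Th = V_CC·R_2/(R_1+R_2) = 12×2.2/12.2 = 2.16 V, R_Th = R_1‖R_2 = 1.8 kΩ.
Base-emitter loop: V_Th = I_B·R_Th + V_BE + (β+1)I_B·R_E, so I_B = (2.16 − 0.7) / (1.8 + 101×0.47) = 0.0297 mA.
I_C = β·I_B = 100×0.0297 = 2.97 mA, and I_E = (β+1)I_B = 3 mA.
V_CE = V_CC − I_C·R_C − I_E·R_E = 12 − 2.97×0.56 − 3×0.47 = 8.93 V.
V_CE = 8.93 V > 0.2 V confirms active-region operation.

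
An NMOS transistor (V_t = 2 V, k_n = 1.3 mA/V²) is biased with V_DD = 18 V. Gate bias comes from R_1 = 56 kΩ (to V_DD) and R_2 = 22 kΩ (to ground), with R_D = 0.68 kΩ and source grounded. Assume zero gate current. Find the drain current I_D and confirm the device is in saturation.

I_D ≈ 6.2 mA

V_G = V_DD·R_2/(R_1+R_2) = 18×22/78 = 5.08 V. With the source grounded, V_GS = V_G = 5.08 V.
Assume saturation: I_D = (k_n/2)(V_GS − V_t)² = (1.3/2)×(5.08 − 2)² = 0.65×3.08² = 6.15 mA.
V_DS = V_DD − I_D·R_D = 18 − 6.15×0.68 = 13.8 V.
Saturation requires V_DS ≥ V_GS − V_t = 3.08 V; 13.8 ≥ 3.08 ✓.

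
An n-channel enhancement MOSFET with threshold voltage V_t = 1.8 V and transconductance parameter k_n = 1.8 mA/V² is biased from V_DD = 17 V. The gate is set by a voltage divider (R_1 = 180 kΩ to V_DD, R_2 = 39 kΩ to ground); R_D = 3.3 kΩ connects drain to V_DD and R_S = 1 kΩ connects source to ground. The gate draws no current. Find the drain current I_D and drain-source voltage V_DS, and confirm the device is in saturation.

I_D ≈ 0.49 mA, V_DS ≈ 15 V

V_G = V_DD·R_2/(R_1+R_2) = 17×39/219 = 3.03 V.
Assume saturation: I_D = (k_n/2)(V_GS − V_t)² with V_GS = V_G − I_D·R_S = 3.03 − 1·I_D.
Substituting gives 0.9·I_D² − 3.21·I_D + 1.36 = 0, with roots I_D = 0.49 or 3.08 mA.
The root I_D = 3.08 mA gives V_GS = -0.0488 V ≤ V_t, so take I_D = 0.49 mA.
Then V_GS = 2.54 V and V_DS = V_DD − I_D(R_D+R_S) = 17 − 0.49×4.3 = 14.9 V.
Saturation requires V_DS ≥ V_GS − V_t = 0.738 V; 14.9 ≥ 0.738 ✓.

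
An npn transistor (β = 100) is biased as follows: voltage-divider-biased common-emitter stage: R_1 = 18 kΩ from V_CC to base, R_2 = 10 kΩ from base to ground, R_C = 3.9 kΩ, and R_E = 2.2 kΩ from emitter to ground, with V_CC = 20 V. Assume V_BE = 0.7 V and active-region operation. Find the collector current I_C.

Thevenize the base divider: V_Th = V_CC·R_2/(R_1+R_2) = 20×10/28 = 7.14 V, R_Th = R_1‖R_2 = 6.43 kΩ.
Base-emitter loop: V_Th = I_B·R_Th + V_BE + (β+1)I_B·R_E, so I_B = (7.14 − 0.7) / (6.43 + 101×2.2) = 0.0282 mA.
I_C = β·I_B = 100×0.0282 = 2.82 mA, and I_E = (β+1)I_B = 2.85 mA.
V_CE = V_CC − I_C·R_C − I_E·R_E = 20 − 2.82×3.9 − 2.85×2.2 = 2.75 V.
V_CE = 2.75 V > 0.2 V confirms active-region operation.

I_C ≈ 2.8 mA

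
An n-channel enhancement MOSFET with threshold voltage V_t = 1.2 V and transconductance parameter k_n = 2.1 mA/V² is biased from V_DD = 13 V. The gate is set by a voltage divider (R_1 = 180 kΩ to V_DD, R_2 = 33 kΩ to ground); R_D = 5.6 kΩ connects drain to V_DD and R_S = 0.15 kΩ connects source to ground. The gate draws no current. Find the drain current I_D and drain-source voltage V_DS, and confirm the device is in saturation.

V_G = V_DD·R_2/(R_1+R_2) = 13×33/213 = 2.01 V.
Assume saturation: I_D = (k_n/2)(V_GS − V_t)² with V_GS = V_G − I_D·R_S = 2.01 − 0.15·I_D.
Substituting gives 0.0236·I_D² − 1.26·I_D + 0.696 = 0, with roots I_D = 0.56 or 52.6 mA.
The root I_D = 52.6 mA gives V_GS = -5.88 V ≤ V_t, so take I_D = 0.56 mA.
Then V_GS = 1.93 V and V_DS = V_DD − I_D(R_D+R_S) = 13 − 0.56×5.75 = 9.78 V.
Saturation requires V_DS ≥ V_GS − V_t = 0.73 V; 9.78 ≥ 0.73 ✓.

I_D ≈ 0.56 mA, V_DS ≈ 9.8 V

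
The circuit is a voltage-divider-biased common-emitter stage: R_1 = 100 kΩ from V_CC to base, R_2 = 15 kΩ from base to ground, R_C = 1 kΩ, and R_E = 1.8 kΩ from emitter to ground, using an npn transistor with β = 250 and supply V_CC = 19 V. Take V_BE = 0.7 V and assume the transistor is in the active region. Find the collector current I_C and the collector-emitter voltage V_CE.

I_C ≈ 0.96 mA, V_CE ≈ 16 V

Thevenize the base divider: V_Th = V_CC·R_2/(R_1+R_2) = 19×15/115 = 2.48 V, R_Th = R_1‖R_2 = 13 kΩ.
Base-emitter loop: V_Th = I_B·R_Th + V_BE + (β+1)I_B·R_E, so I_B = (2.48 − 0.7) / (13 + 251×1.8) = 0.00383 mA.
I_C = β·I_B = 250×0.00383 = 0.956 mA, and I_E = (β+1)I_B = 0.96 mA.
V_CE = V_CC − I_C·R_C − I_E·R_E = 19 − 0.956×1 − 0.96×1.8 = 16.3 V.
V_CE = 16.3 V > 0.2 V confirms active-region operation.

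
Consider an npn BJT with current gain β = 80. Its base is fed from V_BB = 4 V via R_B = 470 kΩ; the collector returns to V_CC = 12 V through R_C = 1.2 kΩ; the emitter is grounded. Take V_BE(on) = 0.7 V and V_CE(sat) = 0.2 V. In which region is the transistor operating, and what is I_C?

Assume active. Base-emitter loop: I_B = (V_BB − V_BE)/R_B = (4 − 0.7)/470 = 0.00702 mA.
I_C = β·I_B = 80×0.00702 = 0.562 mA.
V_CE = V_CC − I_C·R_C = 12 − 0.562×1.2 = 11.3 V > V_CE(sat), so the active-region assumption holds.

active; I_C ≈ 0.56 mA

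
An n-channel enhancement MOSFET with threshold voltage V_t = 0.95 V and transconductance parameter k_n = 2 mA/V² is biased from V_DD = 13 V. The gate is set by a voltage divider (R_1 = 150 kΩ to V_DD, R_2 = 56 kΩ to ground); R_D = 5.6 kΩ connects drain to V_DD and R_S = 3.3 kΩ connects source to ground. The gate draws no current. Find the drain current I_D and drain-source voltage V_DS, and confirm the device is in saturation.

V_G = V_DD·R_2/(R_1+R_2) = 13×56/206 = 3.53 V.
Assume saturation: I_D = (k_n/2)(V_GS − V_t)² with V_GS = V_G − I_D·R_S = 3.53 − 3.3·I_D.
Substituting gives 10.9·I_D² − 18.1·I_D + 6.68 = 0, with roots I_D = 0.557 or 1.1 mA.
The root I_D = 1.1 mA gives V_GS = -0.0993 V ≤ V_t, so take I_D = 0.557 mA.
Then V_GS = 1.7 V and V_DS = V_DD − I_D(R_D+R_S) = 13 − 0.557×8.9 = 8.04 V.
Saturation requires V_DS ≥ V_GS − V_t = 0.746 V; 8.04 ≥ 0.746 ✓.

I_D ≈ 0.56 mA, V_DS ≈ 8 V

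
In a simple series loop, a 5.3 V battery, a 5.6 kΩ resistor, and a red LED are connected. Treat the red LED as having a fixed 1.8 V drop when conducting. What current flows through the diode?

KVL around the loop: 5.3 = V_D + I·R = 1.8 + I × 5.6 kΩ.
So I = (5.3 − 1.8) / 5.6 kΩ = 3.5 / 5.6 = 0.625 mA.

I ≈ 0.62 mA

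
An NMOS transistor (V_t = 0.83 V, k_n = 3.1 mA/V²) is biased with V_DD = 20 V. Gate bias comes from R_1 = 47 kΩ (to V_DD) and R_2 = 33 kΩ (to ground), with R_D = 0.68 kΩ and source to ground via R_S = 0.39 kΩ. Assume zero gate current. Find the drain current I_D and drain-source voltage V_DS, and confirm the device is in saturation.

V_G = V_DD·R_2/(R_1+R_2) = 20×33/80 = 8.25 V.
Assume saturation: I_D = (k_n/2)(V_GS − V_t)² with V_GS = V_G − I_D·R_S = 8.25 − 0.39·I_D.
Substituting gives 0.236·I_D² − 9.97·I_D + 85.3 = 0, with roots I_D = 11.9 or 30.4 mA.
The root I_D = 30.4 mA gives V_GS = -3.6 V ≤ V_t, so take I_D = 11.9 mA.
Then V_GS = 3.6 V and V_DS = V_DD − I_D(R_D+R_S) = 20 − 11.9×1.07 = 7.25 V.
Saturation requires V_DS ≥ V_GS − V_t = 2.77 V; 7.25 ≥ 2.77 ✓.

I_D ≈ 12 mA, V_DS ≈ 7.2 V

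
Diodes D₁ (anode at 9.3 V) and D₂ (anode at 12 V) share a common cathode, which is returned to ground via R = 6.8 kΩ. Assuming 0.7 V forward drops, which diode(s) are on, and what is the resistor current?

Only D₂ conducts; I_R ≈ 1.7 mA

Assume both conduct. Then node N would need to be at both 9.3−0.7 = 8.6 V and 12−0.7 = 11.3 V, which is impossible.
Assume only D₂ conducts: V_N = 12 − 0.7 = 11.3 V, so I_R = 11.3/6.8 = 1.66 mA.
Check D₁: its anode-to-cathode voltage is 9.3 − 11.3 = -2 V < 0.7 V, so it is off. The assumption is consistent.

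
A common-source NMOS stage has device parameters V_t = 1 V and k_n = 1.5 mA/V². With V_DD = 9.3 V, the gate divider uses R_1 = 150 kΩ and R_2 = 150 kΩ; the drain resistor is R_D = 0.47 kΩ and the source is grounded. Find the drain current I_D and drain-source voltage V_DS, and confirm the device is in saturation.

V_G = V_DD·R_2/(R_1+R_2) = 9.3×150/300 = 4.65 V. With the source grounded, V_GS = V_G = 4.65 V.
Assume saturation: I_D = (k_n/2)(V_GS − V_t)² = (1.5/2)×(4.65 − 1)² = 0.75×3.65² = 9.99 mA.
V_DS = V_DD − I_D·R_D = 9.3 − 9.99×0.47 = 4.6 V.
Saturation requires V_DS ≥ V_GS − V_t = 3.65 V; 4.6 ≥ 3.65 ✓.

I_D ≈ 10 mA, V_DS ≈ 4.6 V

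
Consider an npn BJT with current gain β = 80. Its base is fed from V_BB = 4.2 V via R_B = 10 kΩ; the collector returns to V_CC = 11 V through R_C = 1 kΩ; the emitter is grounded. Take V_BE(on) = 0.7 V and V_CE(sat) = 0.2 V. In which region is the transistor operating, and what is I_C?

saturation; I_C ≈ 11 mA

Assume active: I_B = (4.2 − 0.7)/10 = 0.35 mA, giving I_C = β·I_B = 28 mA.
But then V_CE = 11 − 28×1 = -17 V < V_CE(sat) = 0.2 V — impossible in the active region.
So the transistor is saturated. With V_CE = 0.2 V, I_C = (V_CC − 0.2)/R_C = 10.8/1 = 10.8 mA.
Check: β·I_B = 28 mA > I_C = 10.8 mA, confirming saturation.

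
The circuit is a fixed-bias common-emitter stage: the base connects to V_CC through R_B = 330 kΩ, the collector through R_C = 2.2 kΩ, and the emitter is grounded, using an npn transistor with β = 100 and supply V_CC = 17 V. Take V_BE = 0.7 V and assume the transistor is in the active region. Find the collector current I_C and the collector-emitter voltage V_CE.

I_C ≈ 4.9 mA, V_CE ≈ 6.1 V

Base loop: V_CC = I_B·R_B + V_BE, so I_B = (17 − 0.7)/330 kΩ = 0.0494 mA.
In the active region I_C = β·I_B = 100 × 0.0494 = 4.94 mA.
Collector loop: V_CE = V_CC − I_C·R_C = 17 − 4.94×2.2 = 6.13 V.
Since V_CE = 6.13 V > V_CE(sat) ≈ 0.2 V, the transistor is in the active region as assumed.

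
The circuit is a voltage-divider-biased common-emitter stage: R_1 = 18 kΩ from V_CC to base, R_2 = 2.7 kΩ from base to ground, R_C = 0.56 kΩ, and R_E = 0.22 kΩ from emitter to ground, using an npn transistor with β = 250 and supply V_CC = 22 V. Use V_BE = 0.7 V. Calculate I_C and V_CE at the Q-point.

Thevenize the base divider: V_Th = V_CC·R_2/(R_1+R_2) = 22×2.7/20.7 = 2.87 V, R_Th = R_1‖R_2 = 2.35 kΩ.
Base-emitter loop: V_Th = I_B·R_Th + V_BE + (β+1)I_B·R_E, so I_B = (2.87 − 0.7) / (2.35 + 251×0.22) = 0.0377 mA.
I_C = β·I_B = 250×0.0377 = 9.42 mA, and I_E = (β+1)I_B = 9.46 mA.
V_CE = V_CC − I_C·R_C − I_E·R_E = 22 − 9.42×0.56 − 9.46×0.22 = 14.6 V.
V_CE = 14.6 V > 0.2 V confirms active-region operation.

I_C ≈ 9.4 mA, V_CE ≈ 15 V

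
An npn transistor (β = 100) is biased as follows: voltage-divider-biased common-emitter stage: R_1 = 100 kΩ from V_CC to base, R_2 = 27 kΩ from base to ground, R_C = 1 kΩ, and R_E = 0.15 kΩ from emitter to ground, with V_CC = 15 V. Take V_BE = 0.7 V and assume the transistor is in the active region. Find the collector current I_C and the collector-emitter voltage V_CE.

I_C ≈ 6.8 mA, V_CE ≈ 7.1 V

Thevenize the base divider: V_Th = V_CC·R_2/(R_1+R_2) = 15×27/127 = 3.19 V, R_Th = R_1‖R_2 = 21.3 kΩ.
Base-emitter loop: V_Th = I_B·R_Th + V_BE + (β+1)I_B·R_E, so I_B = (3.19 − 0.7) / (21.3 + 101×0.15) = 0.0684 mA.
I_C = β·I_B = 100×0.0684 = 6.84 mA, and I_E = (β+1)I_B = 6.9 mA.
V_CE = V_CC − I_C·R_C − I_E·R_E = 15 − 6.84×1 − 6.9×0.15 = 7.13 V.
V_CE = 7.13 V > 0.2 V confirms active-region operation.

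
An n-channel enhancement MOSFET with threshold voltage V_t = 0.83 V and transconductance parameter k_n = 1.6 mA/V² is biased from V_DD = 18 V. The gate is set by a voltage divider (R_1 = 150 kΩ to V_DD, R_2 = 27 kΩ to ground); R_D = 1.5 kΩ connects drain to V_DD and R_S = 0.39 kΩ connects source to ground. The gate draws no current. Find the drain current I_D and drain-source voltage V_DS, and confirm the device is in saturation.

V_G = V_DD·R_2/(R_1+R_2) = 18×27/177 = 2.75 V.
Assume saturation: I_D = (k_n/2)(V_GS − V_t)² with V_GS = V_G − I_D·R_S = 2.75 − 0.39·I_D.
Substituting gives 0.122·I_D² − 2.2·I_D + 2.94 = 0, with roots I_D = 1.45 or 16.6 mA.
The root I_D = 16.6 mA gives V_GS = -3.72 V ≤ V_t, so take I_D = 1.45 mA.
Then V_GS = 2.18 V and V_DS = V_DD − I_D(R_D+R_S) = 18 − 1.45×1.89 = 15.3 V.
Saturation requires V_DS ≥ V_GS − V_t = 1.35 V; 15.3 ≥ 1.35 ✓.

I_D ≈ 1.5 mA, V_DS ≈ 15 V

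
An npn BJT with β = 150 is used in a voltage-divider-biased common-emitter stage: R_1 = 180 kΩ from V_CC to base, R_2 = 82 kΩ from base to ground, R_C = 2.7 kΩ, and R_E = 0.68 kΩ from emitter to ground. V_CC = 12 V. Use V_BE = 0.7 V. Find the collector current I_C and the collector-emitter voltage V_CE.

I_C ≈ 2.9 mA, V_CE ≈ 2.2 V

Thevenize the base divider: V_Th = V_CC·R_2/(R_1+R_2) = 12×82/262 = 3.76 V, R_Th = R_1‖R_2 = 56.3 kΩ.
Base-emitter loop: V_Th = I_B·R_Th + V_BE + (β+1)I_B·R_E, so I_B = (3.76 − 0.7) / (56.3 + 151×0.68) = 0.0192 mA.
I_C = β·I_B = 150×0.0192 = 2.88 mA, and I_E = (β+1)I_B = 2.9 mA.
V_CE = V_CC − I_C·R_C − I_E·R_E = 12 − 2.88×2.7 − 2.9×0.68 = 2.24 V.
V_CE = 2.24 V > 0.2 V confirms active-region operation.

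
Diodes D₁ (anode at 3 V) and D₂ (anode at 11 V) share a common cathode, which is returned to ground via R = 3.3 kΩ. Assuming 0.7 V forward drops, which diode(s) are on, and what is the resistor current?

Assume both conduct. Then node N would need to be at both 3−0.7 = 2.3 V and 11−0.7 = 10.3 V, which is impossible.
Assume only D₂ conducts: V_N = 11 − 0.7 = 10.3 V, so I_R = 10.3/3.3 = 3.12 mA.
Check D₁: its anode-to-cathode voltage is 3 − 10.3 = -7.3 V < 0.7 V, so it is off. The assumption is consistent.

Only D₂ conducts; I_R ≈ 3.1 mA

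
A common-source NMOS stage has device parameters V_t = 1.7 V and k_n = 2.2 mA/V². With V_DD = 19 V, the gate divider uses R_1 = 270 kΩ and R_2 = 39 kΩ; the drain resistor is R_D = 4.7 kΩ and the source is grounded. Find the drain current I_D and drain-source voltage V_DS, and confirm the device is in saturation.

I_D ≈ 0.54 mA, V_DS ≈ 16 V

V_G = V_DD·R_2/(R_1+R_2) = 19×39/309 = 2.4 V. With the source grounded, V_GS = V_G = 2.4 V.
Assume saturation: I_D = (k_n/2)(V_GS − V_t)² = (2.2/2)×(2.4 − 1.7)² = 1.1×0.698² = 0.536 mA.
V_DS = V_DD − I_D·R_D = 19 − 0.536×4.7 = 16.5 V.
Saturation requires V_DS ≥ V_GS − V_t = 0.698 V; 16.5 ≥ 0.698 ✓.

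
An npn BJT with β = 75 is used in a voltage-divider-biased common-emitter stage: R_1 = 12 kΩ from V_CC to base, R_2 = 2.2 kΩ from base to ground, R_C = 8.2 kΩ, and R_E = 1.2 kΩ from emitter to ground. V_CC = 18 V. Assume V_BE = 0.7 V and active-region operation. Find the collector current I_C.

Thevenize the base divider: V_Th = V_CC·R_2/(R_1+R_2) = 18×2.2/14.2 = 2.79 V, R_Th = R_1‖R_2 = 1.86 kΩ.
Base-emitter loop: V_Th = I_B·R_Th + V_BE + (β+1)I_B·R_E, so I_B = (2.79 − 0.7) / (1.86 + 76×1.2) = 0.0224 mA.
I_C = β·I_B = 75×0.0224 = 1.68 mA, and I_E = (β+1)I_B = 1.71 mA.
V_CE = V_CC − I_C·R_C − I_E·R_E = 18 − 1.68×8.2 − 1.71×1.2 = 2.15 V.
V_CE = 2.15 V > 0.2 V confirms active-region operation.

I_C ≈ 1.7 mA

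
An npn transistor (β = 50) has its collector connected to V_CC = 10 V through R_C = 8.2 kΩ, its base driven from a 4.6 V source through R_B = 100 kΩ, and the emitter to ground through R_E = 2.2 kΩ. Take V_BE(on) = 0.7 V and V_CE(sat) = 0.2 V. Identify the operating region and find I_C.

Assume active. Base-emitter loop: I_B = (V_BB − V_BE)/(R_B + (β+1)R_E) = (4.6 − 0.7)/(100 + 51×2.2) = 0.0184 mA.
I_C = β·I_B = 50×0.0184 = 0.919 mA.
V_CE = V_CC − I_C·R_C − I_E·R_E = 10 − 0.919×8.2 − 0.937×2.2 = 0.403 V > V_CE(sat), so the active-region assumption holds.

active; I_C ≈ 0.92 mA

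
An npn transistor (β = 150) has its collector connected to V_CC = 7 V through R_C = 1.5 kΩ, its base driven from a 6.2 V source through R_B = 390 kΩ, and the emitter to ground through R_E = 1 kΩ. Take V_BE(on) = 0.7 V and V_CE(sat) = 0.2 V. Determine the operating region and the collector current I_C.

Assume active. Base-emitter loop: I_B = (V_BB − V_BE)/(R_B + (β+1)R_E) = (6.2 − 0.7)/(390 + 151×1) = 0.0102 mA.
I_C = β·I_B = 150×0.0102 = 1.52 mA.
V_CE = V_CC − I_C·R_C − I_E·R_E = 7 − 1.52×1.5 − 1.54×1 = 3.18 V > V_CE(sat), so the active-region assumption holds.

active; I_C ≈ 1.5 mA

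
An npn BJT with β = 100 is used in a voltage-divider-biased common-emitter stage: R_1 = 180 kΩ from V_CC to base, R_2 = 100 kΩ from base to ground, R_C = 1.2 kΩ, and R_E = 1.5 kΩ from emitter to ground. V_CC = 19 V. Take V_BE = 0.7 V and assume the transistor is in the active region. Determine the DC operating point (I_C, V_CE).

Thevenize the base divider: V_Th = V_CC·R_2/(R_1+R_2) = 19×100/280 = 6.79 V, R_Th = R_1‖R_2 = 64.3 kΩ.
Base-emitter loop: V_Th = I_B·R_Th + V_BE + (β+1)I_B·R_E, so I_B = (6.79 − 0.7) / (64.3 + 101×1.5) = 0.0282 mA.
I_C = β·I_B = 100×0.0282 = 2.82 mA, and I_E = (β+1)I_B = 2.85 mA.
V_CE = V_CC − I_C·R_C − I_E·R_E = 19 − 2.82×1.2 − 2.85×1.5 = 11.3 V.
V_CE = 11.3 V > 0.2 V confirms active-region operation.

I_C ≈ 2.8 mA, V_CE ≈ 11 V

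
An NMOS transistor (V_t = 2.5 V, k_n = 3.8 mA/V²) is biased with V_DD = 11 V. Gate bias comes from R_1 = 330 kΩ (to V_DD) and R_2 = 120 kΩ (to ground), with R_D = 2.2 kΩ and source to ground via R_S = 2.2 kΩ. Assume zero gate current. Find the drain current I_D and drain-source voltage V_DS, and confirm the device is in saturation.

V_G = V_DD·R_2/(R_1+R_2) = 11×120/450 = 2.93 V.
Assume saturation: I_D = (k_n/2)(V_GS − V_t)² with V_GS = V_G − I_D·R_S = 2.93 − 2.2·I_D.
Substituting gives 9.2·I_D² − 4.62·I_D + 0.357 = 0, with roots I_D = 0.0952 or 0.407 mA.
The root I_D = 0.407 mA gives V_GS = 2.04 V ≤ V_t, so take I_D = 0.0952 mA.
Then V_GS = 2.72 V and V_DS = V_DD − I_D(R_D+R_S) = 11 − 0.0952×4.4 = 10.6 V.
Saturation requires V_DS ≥ V_GS − V_t = 0.224 V; 10.6 ≥ 0.224 ✓.

I_D ≈ 0.095 mA, V_DS ≈ 11 V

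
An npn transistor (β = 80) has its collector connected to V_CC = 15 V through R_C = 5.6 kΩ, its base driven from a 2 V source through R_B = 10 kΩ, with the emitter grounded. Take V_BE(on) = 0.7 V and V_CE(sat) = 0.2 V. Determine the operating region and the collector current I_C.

saturation; I_C ≈ 2.6 mA

Assume active: I_B = (2 − 0.7)/10 = 0.13 mA, giving I_C = β·I_B = 10.4 mA.
But then V_CE = 15 − 10.4×5.6 = -43.2 V < V_CE(sat) = 0.2 V — impossible in the active region.
So the transistor is saturated. With V_CE = 0.2 V, I_C = (V_CC − 0.2)/R_C = 14.8/5.6 = 2.64 mA.
Check: β·I_B = 10.4 mA > I_C = 2.64 mA, confirming saturation.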